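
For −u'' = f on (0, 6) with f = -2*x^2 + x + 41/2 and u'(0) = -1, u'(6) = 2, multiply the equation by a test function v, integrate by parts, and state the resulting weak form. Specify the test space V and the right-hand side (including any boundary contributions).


V = H^1(0, 6) (v unrestricted at boundary; u is determined up to an additive constant); weak form: ∫_0^6 u'v' dx = ∫_0^6 (-2*x^2 + x + 41/2) v dx + 2·v(6) + v(0) for all v ∈ V.

Multiply both sides by a test function v and integrate from 0 to 6:
  ∫_0^6 −u''(x) v(x) dx = ∫_0^6 f(x) v(x) dx.
Integrate the LHS by parts once:
  ∫_0^6 −u'' v dx = −[u'(x) v(x)]_0^6 + ∫_0^6 u'(x) v'(x) dx.
Thus ∫_0^6 u'(x) v'(x) dx = ∫_0^6 f(x) v(x) dx + [u'(x) v(x)]_0^6.
Choose V so that boundary terms are either known or forced to vanish.
u has inhomogeneous Neumann u'(0) = -1, u'(6) = 2. [u' v]_0^6 = (2)·v(6) − (-1)·v(0) = 2·v(6) + v(0). Take V = H^1(0, 6); boundary term becomes part of RHS.
Weak formulation: find u (satisfying any essential BC) such that ∫_0^6 u'(x) v'(x) dx = ∫_0^6 f v dx + 2·v(6) + v(0) for all v ∈ V (Neumann data are natural BCs: they enter the RHS as boundary terms).
Substituting f(x) = -2*x^2 + x + 41/2, the right-hand side is ∫_0^6 (-2*x^2 + x + 41/2) v dx + 2·v(6) + v(0).
Compatibility check (pure Neumann): taking v ≡ 1 ∈ V gives 0 = ∫_0^6 f dx + (2) − (-1), i.e. ∫_0^6 f dx must equal u'(0) − u'(6) = -3. Indeed ∫_0^6 (-2*x^2 + x + 41/2) dx = -3, so the data are compatible. The solution is then unique only up to an additive constant (fix it e.g. by requiring ∫_0^6 u dx = 0).


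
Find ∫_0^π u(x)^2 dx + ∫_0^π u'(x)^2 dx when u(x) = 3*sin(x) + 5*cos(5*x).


||u||_{H^1(0,π)}^2 = 334*π

u'(x) = -25*sin(5*x) + 3*cos(x).
Expand u² and (u')² and integrate term by term on (0, π), using: for integers n ≥ 1, ∫_0^π sin²(nx) dx = ∫_0^π cos²(nx) dx = π/2; for n ≠ n', ∫_0^π sin(nx)sin(n'x) dx = ∫_0^π cos(nx)cos(n'x) dx = 0; and by product-to-sum, ∫_0^π sin(nx)cos(n'x) dx = ½∫_0^π [sin((n+n')x) + sin((n−n')x)] dx, which is 0 when n+n' is even and 2n/(n²−n'²) when n+n' is odd (it need not vanish on (0, π)).
  u² squared terms: (3)²·∫sin(x)² dx = 9·π/2 = 9*π/2;  (5)²·∫cos(5x)² dx = 25·π/2 = 25*π/2.
  u² cross terms: 2·(3)·(5)·∫sin(x)·cos(5x) dx = 30·(0) = 0.
  So ∫_0^π u² dx = 9*π/2 + 25*π/2 + 0 = 17*π.
  (u')² squared terms: (-25)²·∫sin(5x)² dx = 625·π/2 = 625*π/2;  (3)²·∫cos(x)² dx = 9·π/2 = 9*π/2.
  (u')² cross terms: 2·(-25)·(3)·∫sin(5x)·cos(x) dx = -150·(0) = 0.
  So ∫_0^π (u')² dx = 625*π/2 + 9*π/2 + 0 = 317*π.
||u||_{H^1}^2 = (17*π) + (317*π) = 334*π.


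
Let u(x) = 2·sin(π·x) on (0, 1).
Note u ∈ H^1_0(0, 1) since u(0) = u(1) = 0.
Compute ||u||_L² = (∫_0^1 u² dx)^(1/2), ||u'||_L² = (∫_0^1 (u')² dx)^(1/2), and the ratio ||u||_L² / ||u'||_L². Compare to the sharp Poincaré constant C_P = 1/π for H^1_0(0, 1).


||u||_L² / ||u'||_L² = 1/π = C_P.

u(x) = 2·sin(π·x), so u'(x) = 2*π*cos(π*x).
Writing u(x) = A·sin(kπx/L) with A = 2 and k = 1, use ∫_0^L sin²(kπx/L) dx = L/2 and ∫_0^L cos²(kπx/L) dx = L/2.
u² = 4·sin²(π·x) and (u')² = 4*π^2·cos²(π·x), and each of sin², cos² integrates to L/2 = 1/2 over (0, 1).
∫_0^1 u² dx = 2, so ||u||_L² = sqrt(2).
∫_0^1 (u')² dx = 2*π^2, so ||u'||_L² = sqrt(2)*π.
Ratio ||u||_L² / ||u'||_L² = 1/π.
Sharp Poincaré constant on H^1_0(0, 1) is C_P = L/π = 1/π, achieved by sin(π·x).
This is the k = 1 eigenfunction (up to amplitude), so the ratio equals the sharp Poincaré constant exactly.


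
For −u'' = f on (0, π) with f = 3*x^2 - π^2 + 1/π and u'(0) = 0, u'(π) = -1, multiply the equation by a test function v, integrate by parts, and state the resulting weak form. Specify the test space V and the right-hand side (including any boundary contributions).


V = H^1(0, π) (v unrestricted at boundary; u is determined up to an additive constant); weak form: ∫_0^π u'v' dx = ∫_0^π (3*x^2 - π^2 + 1/π) v dx − v(π) for all v ∈ V.

Multiply both sides by a test function v and integrate from 0 to π:
  ∫_0^π −u''(x) v(x) dx = ∫_0^π f(x) v(x) dx.
Integrate the LHS by parts once:
  ∫_0^π −u'' v dx = −[u'(x) v(x)]_0^π + ∫_0^π u'(x) v'(x) dx.
Thus ∫_0^π u'(x) v'(x) dx = ∫_0^π f(x) v(x) dx + [u'(x) v(x)]_0^π.
Choose V so that boundary terms are either known or forced to vanish.
u has inhomogeneous Neumann u'(0) = 0, u'(π) = -1. [u' v]_0^π = (-1)·v(π) − (0)·v(0) = − v(π). Take V = H^1(0, π); boundary term becomes part of RHS.
Weak formulation: find u (satisfying any essential BC) such that ∫_0^π u'(x) v'(x) dx = ∫_0^π f v dx − v(π) for all v ∈ V (Neumann data are natural BCs: they enter the RHS as boundary terms).
Substituting f(x) = 3*x^2 - π^2 + 1/π, the right-hand side is ∫_0^π (3*x^2 - π^2 + 1/π) v dx − v(π).
Compatibility check (pure Neumann): taking v ≡ 1 ∈ V gives 0 = ∫_0^π f dx + (-1) − (0), i.e. ∫_0^π f dx must equal u'(0) − u'(π) = 1. Indeed ∫_0^π (3*x^2 - π^2 + 1/π) dx = 1, so the data are compatible. The solution is then unique only up to an additive constant (fix it e.g. by requiring ∫_0^π u dx = 0).


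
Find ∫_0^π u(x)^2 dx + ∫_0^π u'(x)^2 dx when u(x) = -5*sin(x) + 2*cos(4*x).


||u||_{H^1(0,π)}^2 = 136/3 + 59*π

u'(x) = -8*sin(4*x) - 5*cos(x).
Expand u² and (u')² and integrate term by term on (0, π), using: for integers n ≥ 1, ∫_0^π sin²(nx) dx = ∫_0^π cos²(nx) dx = π/2; for n ≠ n', ∫_0^π sin(nx)sin(n'x) dx = ∫_0^π cos(nx)cos(n'x) dx = 0; and by product-to-sum, ∫_0^π sin(nx)cos(n'x) dx = ½∫_0^π [sin((n+n')x) + sin((n−n')x)] dx, which is 0 when n+n' is even and 2n/(n²−n'²) when n+n' is odd (it need not vanish on (0, π)).
  u² squared terms: (-5)²·∫sin(x)² dx = 25·π/2 = 25*π/2;  (2)²·∫cos(4x)² dx = 4·π/2 = 2*π.
  u² cross terms: 2·(-5)·(2)·∫sin(x)·cos(4x) dx = -20·(-2/15) = 8/3.
  So ∫_0^π u² dx = 25*π/2 + 2*π + 8/3 = 8/3 + 29*π/2.
  (u')² squared terms: (-8)²·∫sin(4x)² dx = 64·π/2 = 32*π;  (-5)²·∫cos(x)² dx = 25·π/2 = 25*π/2.
  (u')² cross terms: 2·(-8)·(-5)·∫sin(4x)·cos(x) dx = 80·(8/15) = 128/3.
  So ∫_0^π (u')² dx = 32*π + 25*π/2 + 128/3 = 128/3 + 89*π/2.
||u||_{H^1}^2 = (8/3 + 29*π/2) + (128/3 + 89*π/2) = 136/3 + 59*π.


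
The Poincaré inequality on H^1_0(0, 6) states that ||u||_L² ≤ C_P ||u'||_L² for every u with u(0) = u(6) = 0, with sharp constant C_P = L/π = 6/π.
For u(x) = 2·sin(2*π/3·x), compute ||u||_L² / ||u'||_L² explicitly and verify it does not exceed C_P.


||u||_L² / ||u'||_L² = 3/(2*π) < C_P = 6/π.

u(x) = 2·sin(2*π/3·x), so u'(x) = 4*π*cos(2*π*x/3)/3.
Writing u(x) = A·sin(kπx/L) with A = 2 and k = 4, use ∫_0^L sin²(kπx/L) dx = L/2 and ∫_0^L cos²(kπx/L) dx = L/2.
u² = 4·sin²(2*π/3·x) and (u')² = 16*π^2/9·cos²(2*π/3·x), and each of sin², cos² integrates to L/2 = 3 over (0, 6).
∫_0^6 u² dx = 12, so ||u||_L² = 2*sqrt(3).
∫_0^6 (u')² dx = 16*π^2/3, so ||u'||_L² = 4*sqrt(3)*π/3.
Ratio ||u||_L² / ||u'||_L² = 3/(2*π).
Sharp Poincaré constant on H^1_0(0, 6) is C_P = L/π = 6/π, achieved by sin(π/6·x).
This is the k = 4 harmonic; the ratio L/(kπ) is strictly less than C_P = L/π, consistent with the sharp inequality ||u||_L² ≤ C_P ||u'||_L².


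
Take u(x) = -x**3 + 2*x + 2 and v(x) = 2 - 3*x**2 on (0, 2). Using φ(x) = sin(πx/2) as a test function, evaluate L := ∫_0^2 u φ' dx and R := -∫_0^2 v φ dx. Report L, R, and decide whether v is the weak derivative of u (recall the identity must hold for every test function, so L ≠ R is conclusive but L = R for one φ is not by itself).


LHS = -96/π^3 + 16/π, RHS = -96/π^3 + 16/π. Yes, v = u' weakly.

u(x) = -x**3 + 2*x + 2, classical derivative u'(x) = 2 - 3*x**2.
φ(x) = sin(πx/2), so φ'(x) = π*cos(π*x/2)/2.
Note φ(0) = φ(2) = 0, so the boundary term u·φ vanishes.
LHS = ∫_0^2 u(x) φ'(x) dx = ∫_0^2 (-π*x^3*cos(π*x/2)/2 + π*x*cos(π*x/2) + π*cos(π*x/2)) dx. Term by term:
  ∫_0^2 π*cos(π*x/2) dx = 0;  ∫_0^2 π*x*cos(π*x/2) dx = -8/π;  ∫_0^2 -π*x^3*cos(π*x/2)/2 dx = -96/π^3 + 24/π.
Sum: 0 − 8/π + -96/π^3 + 24/π = -96/π^3 + 16/π.
So LHS = -96/π^3 + 16/π.
∫_0^2 v(x) φ(x) dx = ∫_0^2 (-3*x^2*sin(π*x/2) + 2*sin(π*x/2)) dx. Term by term:
  ∫_0^2 2*sin(π*x/2) dx = 8/π;  ∫_0^2 -3*x^2*sin(π*x/2) dx = -24/π + 96/π^3.
Sum: 8/π + -24/π + 96/π^3 = -16/π + 96/π^3.
So RHS = -∫_0^2 v(x) φ(x) dx = -96/π^3 + 16/π.
LHS = RHS, so the identity holds for this test φ.
Moreover u is smooth here and v(x) = u'(x) = 2 - 3*x**2 pointwise, so the identity holds for every test function. Hence v is the weak derivative of u.


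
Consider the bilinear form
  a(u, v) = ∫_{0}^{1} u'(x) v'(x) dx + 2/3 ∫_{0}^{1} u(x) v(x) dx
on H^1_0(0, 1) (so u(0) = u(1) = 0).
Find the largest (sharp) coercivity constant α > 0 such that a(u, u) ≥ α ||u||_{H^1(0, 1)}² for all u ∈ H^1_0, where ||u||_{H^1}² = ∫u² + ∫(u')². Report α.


α = (2/3 + π^2)/(1 + π^2)

Coercivity of a(·,·) on H^1_0(0, 1) means a(u, u) ≥ α ||u||_{H^1}² for every u ∈ H^1_0.
The interval has length L = 1, and Poincaré/coercivity depend only on L. Here a(u, u) = ∫(u')² + (2/3)·∫u².
Here 0 < c = 2/3 < 1. The condition a(u,u) ≥ α||u||_{H^1}² reads (1−α)∫(u')² ≥ (α−c)∫u². Any admissible α is ≤ 1 (rapidly oscillating u have ∫u²/∫(u')² → 0), and α = 1 would force 0 ≥ (1−c)∫u², impossible since c < 1; so 1−α > 0. By the sharp Poincaré inequality on H^1_0 of an interval of length L, ∫(u')² ≥ (π/L)²∫u² with equality for the first sine mode sin(π(x−x₀)/L) (x₀ the left endpoint), so the inequality holds for all u iff (1−α)(π/L)² ≥ α − c, i.e. α ≤ ((π/L)² + c)/((π/L)² + 1) = (1 + c(L/π)²)/(1 + (L/π)²). With (π/L)² = π^2 and c = 2/3, the largest admissible constant is α = ((π/L)² + c)/((π/L)² + 1).
Simplifying, α = (2/3 + π^2)/(1 + π^2).


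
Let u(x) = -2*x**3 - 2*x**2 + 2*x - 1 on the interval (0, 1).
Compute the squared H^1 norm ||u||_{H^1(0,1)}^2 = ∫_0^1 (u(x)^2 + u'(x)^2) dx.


||u||_{H^1}^2 = 1502/105

The H^1 norm (squared) on an interval (0, L) is
  ||u||_{H^1}^2 = ∫_0^L u(x)^2 dx + ∫_0^L u'(x)^2 dx.
Compute u'(x) = -6*x**2 - 4*x + 2.
Then u(x)^2 = 4*x**6 + 8*x**5 - 4*x**4 - 4*x**3 + 8*x**2 - 4*x + 1 and u'(x)^2 = 36*x**4 + 48*x**3 - 8*x**2 - 16*x + 4.
Integrate each monomial from 0 to 1 using ∫_0^1 c·x^n dx = c·1^(n+1)/(n+1):
  ∫_0^1 u(x)^2 dx = ∫_0^1 (4*x^6 + 8*x^5 - 4*x^4 - 4*x^3 + 8*x^2 - 4*x + 1) dx. Term by term:
    ∫_0^1 4*x^6 dx = 4/7;  ∫_0^1 8*x^5 dx = 4/3;  ∫_0^1 -4*x^4 dx = -4/5;
    ∫_0^1 -4*x^3 dx = -1;  ∫_0^1 8*x^2 dx = 8/3;  ∫_0^1 -4*x dx = -2;
    ∫_0^1 1 dx = 1.
  Sum: 4/7 + 4/3 − 4/5 − 1 + 8/3 − 2 + 1 = 62/35.
  ∫_0^1 u'(x)^2 dx = ∫_0^1 (36*x^4 + 48*x^3 - 8*x^2 - 16*x + 4) dx. Term by term:
    ∫_0^1 36*x^4 dx = 36/5;  ∫_0^1 48*x^3 dx = 12;  ∫_0^1 -8*x^2 dx = -8/3;
    ∫_0^1 -16*x dx = -8;  ∫_0^1 4 dx = 4.
  Sum: 36/5 + 12 − 8/3 − 8 + 4 = 188/15.
Adding: ||u||_{H^1}^2 = 62/35 + 188/15 = 1502/105.


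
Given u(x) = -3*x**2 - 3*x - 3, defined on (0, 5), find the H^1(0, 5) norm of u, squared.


||u||_{H^1}^2 = 23655/2

The H^1 norm (squared) on an interval (0, L) is
  ||u||_{H^1}^2 = ∫_0^L u(x)^2 dx + ∫_0^L u'(x)^2 dx.
Compute u'(x) = -6*x - 3.
Then u(x)^2 = 9*x**4 + 18*x**3 + 27*x**2 + 18*x + 9 and u'(x)^2 = 36*x**2 + 36*x + 9.
Integrate each monomial from 0 to 5 using ∫_0^5 c·x^n dx = c·5^(n+1)/(n+1):
  ∫_0^5 u(x)^2 dx = ∫_0^5 (9*x^4 + 18*x^3 + 27*x^2 + 18*x + 9) dx. Term by term:
    ∫_0^5 9*x^4 dx = 5625;  ∫_0^5 18*x^3 dx = 5625/2;  ∫_0^5 27*x^2 dx = 1125;
    ∫_0^5 18*x dx = 225;  ∫_0^5 9 dx = 45.
  Sum: 5625 + 5625/2 + 1125 + 225 + 45 = 19665/2.
  ∫_0^5 u'(x)^2 dx = ∫_0^5 (36*x^2 + 36*x + 9) dx. Term by term:
    ∫_0^5 36*x^2 dx = 1500;  ∫_0^5 36*x dx = 450;  ∫_0^5 9 dx = 45.
  Sum: 1500 + 450 + 45 = 1995.
Adding: ||u||_{H^1}^2 = 19665/2 + 1995 = 23655/2.


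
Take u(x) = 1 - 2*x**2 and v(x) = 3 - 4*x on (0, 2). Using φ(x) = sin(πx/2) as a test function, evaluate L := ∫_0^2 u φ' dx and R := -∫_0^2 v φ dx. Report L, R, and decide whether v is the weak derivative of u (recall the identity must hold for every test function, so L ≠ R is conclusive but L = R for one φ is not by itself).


LHS = 16/π, RHS = 4/π. No, v is not the weak derivative of u.

u(x) = 1 - 2*x**2, classical derivative u'(x) = -4*x.
φ(x) = sin(πx/2), so φ'(x) = π*cos(π*x/2)/2.
Note φ(0) = φ(2) = 0, so the boundary term u·φ vanishes.
LHS = ∫_0^2 u(x) φ'(x) dx = ∫_0^2 (-π*x^2*cos(π*x/2) + π*cos(π*x/2)/2) dx. Term by term:
  ∫_0^2 π*cos(π*x/2)/2 dx = 0;  ∫_0^2 -π*x^2*cos(π*x/2) dx = 16/π.
Sum: 0 + 16/π = 16/π.
So LHS = 16/π.
∫_0^2 v(x) φ(x) dx = ∫_0^2 (-4*x*sin(π*x/2) + 3*sin(π*x/2)) dx. Term by term:
  ∫_0^2 3*sin(π*x/2) dx = 12/π;  ∫_0^2 -4*x*sin(π*x/2) dx = -16/π.
Sum: 12/π − 16/π = -4/π.
So RHS = -∫_0^2 v(x) φ(x) dx = 4/π.
LHS − RHS = 12/π ≠ 0, so the identity fails.
(For a valid weak derivative the identity must hold for EVERY test function, in particular this one. The failure shows v is NOT the weak derivative of u.)
Correct weak derivative would be u'(x) = -4*x.


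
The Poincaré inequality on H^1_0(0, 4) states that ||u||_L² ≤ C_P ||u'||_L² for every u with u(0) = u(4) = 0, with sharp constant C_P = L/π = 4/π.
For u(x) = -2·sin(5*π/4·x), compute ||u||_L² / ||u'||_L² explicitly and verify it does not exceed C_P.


||u||_L² / ||u'||_L² = 4/(5*π) < C_P = 4/π.

u(x) = -2·sin(5*π/4·x), so u'(x) = -5*π*cos(5*π*x/4)/2.
Writing u(x) = A·sin(kπx/L) with A = -2 and k = 5, use ∫_0^L sin²(kπx/L) dx = L/2 and ∫_0^L cos²(kπx/L) dx = L/2.
u² = 4·sin²(5*π/4·x) and (u')² = 25*π^2/4·cos²(5*π/4·x), and each of sin², cos² integrates to L/2 = 2 over (0, 4).
∫_0^4 u² dx = 8, so ||u||_L² = 2*sqrt(2).
∫_0^4 (u')² dx = 25*π^2/2, so ||u'||_L² = 5*sqrt(2)*π/2.
Ratio ||u||_L² / ||u'||_L² = 4/(5*π).
Sharp Poincaré constant on H^1_0(0, 4) is C_P = L/π = 4/π, achieved by sin(π/4·x).
This is the k = 5 harmonic; the ratio L/(kπ) is strictly less than C_P = L/π, consistent with the sharp inequality ||u||_L² ≤ C_P ||u'||_L².


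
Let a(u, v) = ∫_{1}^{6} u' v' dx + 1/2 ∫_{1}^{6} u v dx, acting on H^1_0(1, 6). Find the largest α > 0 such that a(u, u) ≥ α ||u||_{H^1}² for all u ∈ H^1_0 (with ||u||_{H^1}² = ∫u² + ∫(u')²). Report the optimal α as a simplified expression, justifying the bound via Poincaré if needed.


α = (π^2 + 25/2)/(π^2 + 25)

Coercivity of a(·,·) on H^1_0(1, 6) means a(u, u) ≥ α ||u||_{H^1}² for every u ∈ H^1_0.
The interval has length L = 5, and Poincaré/coercivity depend only on L. Here a(u, u) = ∫(u')² + (1/2)·∫u².
Here 0 < c = 1/2 < 1. The condition a(u,u) ≥ α||u||_{H^1}² reads (1−α)∫(u')² ≥ (α−c)∫u². Any admissible α is ≤ 1 (rapidly oscillating u have ∫u²/∫(u')² → 0), and α = 1 would force 0 ≥ (1−c)∫u², impossible since c < 1; so 1−α > 0. By the sharp Poincaré inequality on H^1_0 of an interval of length L, ∫(u')² ≥ (π/L)²∫u² with equality for the first sine mode sin(π(x−x₀)/L) (x₀ the left endpoint), so the inequality holds for all u iff (1−α)(π/L)² ≥ α − c, i.e. α ≤ ((π/L)² + c)/((π/L)² + 1) = (1 + c(L/π)²)/(1 + (L/π)²). With (π/L)² = π^2/25 and c = 1/2, the largest admissible constant is α = ((π/L)² + c)/((π/L)² + 1).
Simplifying, α = (π^2 + 25/2)/(π^2 + 25).


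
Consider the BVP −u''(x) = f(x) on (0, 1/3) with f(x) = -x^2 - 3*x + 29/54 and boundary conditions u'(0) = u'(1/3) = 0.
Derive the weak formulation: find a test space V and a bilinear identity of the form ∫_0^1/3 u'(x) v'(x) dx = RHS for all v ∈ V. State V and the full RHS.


V = H^1(0, 1/3) (no boundary constraint on v; u is determined up to an additive constant); weak form: ∫_0^1/3 u'v' dx = ∫_0^1/3 (-x^2 - 3*x + 29/54) v dx for all v ∈ V.

Multiply both sides by a test function v and integrate from 0 to 1/3:
  ∫_0^1/3 −u''(x) v(x) dx = ∫_0^1/3 f(x) v(x) dx.
Integrate the LHS by parts once:
  ∫_0^1/3 −u'' v dx = −[u'(x) v(x)]_0^1/3 + ∫_0^1/3 u'(x) v'(x) dx.
Thus ∫_0^1/3 u'(x) v'(x) dx = ∫_0^1/3 f(x) v(x) dx + [u'(x) v(x)]_0^1/3.
Choose V so that boundary terms are either known or forced to vanish.
u has homogeneous Neumann: u'(0) = u'(1/3) = 0. So [u' v]_0^1/3 = 0·v(1/3) − 0·v(0) = 0 for any v; take V = H^1(0, 1/3).
Weak formulation: find u (satisfying any essential BC) such that ∫_0^1/3 u'(x) v'(x) dx = ∫_0^1/3 f v dx for all v ∈ V (homogeneous Neumann, so boundary terms vanish).
Substituting f(x) = -x^2 - 3*x + 29/54, the right-hand side is ∫_0^1/3 (-x^2 - 3*x + 29/54) v dx.
Compatibility check (pure Neumann): taking v ≡ 1 ∈ V gives 0 = ∫_0^1/3 f dx + (0) − (0), i.e. ∫_0^1/3 f dx must equal u'(0) − u'(1/3) = 0. Indeed ∫_0^1/3 (-x^2 - 3*x + 29/54) dx = 0, so the data are compatible. The solution is then unique only up to an additive constant (fix it e.g. by requiring ∫_0^1/3 u dx = 0).


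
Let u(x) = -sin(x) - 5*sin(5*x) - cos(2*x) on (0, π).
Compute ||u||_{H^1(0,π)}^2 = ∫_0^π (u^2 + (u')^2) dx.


||u||_{H^1(0,π)}^2 = 120/7 + 657*π/2

u'(x) = 2*sin(2*x) - cos(x) - 25*cos(5*x).
Expand u² and (u')² and integrate term by term on (0, π), using: for integers n ≥ 1, ∫_0^π sin²(nx) dx = ∫_0^π cos²(nx) dx = π/2; for n ≠ n', ∫_0^π sin(nx)sin(n'x) dx = ∫_0^π cos(nx)cos(n'x) dx = 0; and by product-to-sum, ∫_0^π sin(nx)cos(n'x) dx = ½∫_0^π [sin((n+n')x) + sin((n−n')x)] dx, which is 0 when n+n' is even and 2n/(n²−n'²) when n+n' is odd (it need not vanish on (0, π)).
  u² squared terms: (-1)²·∫cos(2x)² dx = 1·π/2 = π/2;  (-1)²·∫sin(x)² dx = 1·π/2 = π/2;  (-5)²·∫sin(5x)² dx = 25·π/2 = 25*π/2.
  u² cross terms: 2·(-1)·(-1)·∫cos(2x)·sin(x) dx = 2·(-2/3) = -4/3;  2·(-1)·(-5)·∫cos(2x)·sin(5x) dx = 10·(10/21) = 100/21;  2·(-1)·(-5)·∫sin(x)·sin(5x) dx = 10·(0) = 0.
  So ∫_0^π u² dx = π/2 + π/2 + 25*π/2 − 4/3 + 100/21 + 0 = 24/7 + 27*π/2.
  (u')² squared terms: (-1)²·∫cos(x)² dx = 1·π/2 = π/2;  (-25)²·∫cos(5x)² dx = 625·π/2 = 625*π/2;  (2)²·∫sin(2x)² dx = 4·π/2 = 2*π.
  (u')² cross terms: 2·(-1)·(-25)·∫cos(x)·cos(5x) dx = 50·(0) = 0;  2·(-1)·(2)·∫cos(x)·sin(2x) dx = -4·(4/3) = -16/3;  2·(-25)·(2)·∫cos(5x)·sin(2x) dx = -100·(-4/21) = 400/21.
  So ∫_0^π (u')² dx = π/2 + 625*π/2 + 2*π + 0 − 16/3 + 400/21 = 96/7 + 315*π.
||u||_{H^1}^2 = (24/7 + 27*π/2) + (96/7 + 315*π) = 120/7 + 657*π/2.


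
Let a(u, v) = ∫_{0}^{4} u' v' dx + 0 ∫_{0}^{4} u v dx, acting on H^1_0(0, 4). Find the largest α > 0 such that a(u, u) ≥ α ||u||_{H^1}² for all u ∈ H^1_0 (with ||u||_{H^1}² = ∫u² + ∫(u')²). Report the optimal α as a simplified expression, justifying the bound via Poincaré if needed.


α = π^2/(π^2 + 16)

Coercivity of a(·,·) on H^1_0(0, 4) means a(u, u) ≥ α ||u||_{H^1}² for every u ∈ H^1_0.
The interval has length L = 4, and Poincaré/coercivity depend only on L. Here a(u, u) = ∫(u')² + (0)·∫u².
Here c = 0, so a(u,u) = ∫(u')² alone. The condition a(u,u) ≥ α||u||_{H^1}² reads (1−α)∫(u')² ≥ (α−c)∫u². Any admissible α is ≤ 1 (rapidly oscillating u have ∫u²/∫(u')² → 0), and α = 1 would force 0 ≥ (1−c)∫u², impossible since c < 1; so 1−α > 0. By the sharp Poincaré inequality on H^1_0 of an interval of length L, ∫(u')² ≥ (π/L)²∫u² with equality for the first sine mode sin(π(x−x₀)/L) (x₀ the left endpoint), so the inequality holds for all u iff (1−α)(π/L)² ≥ α − c, i.e. α ≤ ((π/L)² + c)/((π/L)² + 1) = (1 + c(L/π)²)/(1 + (L/π)²). (Direct route, valid since c ≤ 0: Poincaré gives c∫u² ≥ c(L/π)²∫(u')², so a(u,u) ≥ (1 + c(L/π)²)∫(u')², while ||u||_{H^1}² ≤ (1 + (L/π)²)∫(u')²; dividing yields the same α.) With (π/L)² = π^2/16 and c = 0, the largest admissible constant is α = ((π/L)² + c)/((π/L)² + 1).
Simplifying, α = π^2/(π^2 + 16).


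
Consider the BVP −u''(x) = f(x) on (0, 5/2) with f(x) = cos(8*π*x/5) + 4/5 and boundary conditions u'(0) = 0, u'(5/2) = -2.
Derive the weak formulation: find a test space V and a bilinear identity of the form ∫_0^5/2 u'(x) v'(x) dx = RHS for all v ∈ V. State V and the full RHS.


V = H^1(0, 5/2) (v unrestricted at boundary; u is determined up to an additive constant); weak form: ∫_0^5/2 u'v' dx = ∫_0^5/2 (cos(8*π*x/5) + 4/5) v dx − 2·v(5/2) for all v ∈ V.

Multiply both sides by a test function v and integrate from 0 to 5/2:
  ∫_0^5/2 −u''(x) v(x) dx = ∫_0^5/2 f(x) v(x) dx.
Integrate the LHS by parts once:
  ∫_0^5/2 −u'' v dx = −[u'(x) v(x)]_0^5/2 + ∫_0^5/2 u'(x) v'(x) dx.
Thus ∫_0^5/2 u'(x) v'(x) dx = ∫_0^5/2 f(x) v(x) dx + [u'(x) v(x)]_0^5/2.
Choose V so that boundary terms are either known or forced to vanish.
u has inhomogeneous Neumann u'(0) = 0, u'(5/2) = -2. [u' v]_0^5/2 = (-2)·v(5/2) − (0)·v(0) = − 2·v(5/2). Take V = H^1(0, 5/2); boundary term becomes part of RHS.
Weak formulation: find u (satisfying any essential BC) such that ∫_0^5/2 u'(x) v'(x) dx = ∫_0^5/2 f v dx − 2·v(5/2) for all v ∈ V (Neumann data are natural BCs: they enter the RHS as boundary terms).
Substituting f(x) = cos(8*π*x/5) + 4/5, the right-hand side is ∫_0^5/2 (cos(8*π*x/5) + 4/5) v dx − 2·v(5/2).
Compatibility check (pure Neumann): taking v ≡ 1 ∈ V gives 0 = ∫_0^5/2 f dx + (-2) − (0), i.e. ∫_0^5/2 f dx must equal u'(0) − u'(5/2) = 2. Indeed ∫_0^5/2 (cos(8*π*x/5) + 4/5) dx = 2, so the data are compatible. The solution is then unique only up to an additive constant (fix it e.g. by requiring ∫_0^5/2 u dx = 0).


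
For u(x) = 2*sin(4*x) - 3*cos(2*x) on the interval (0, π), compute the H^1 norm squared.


||u||_{H^1(0,π)}^2 = 113*π/2

u'(x) = 6*sin(2*x) + 8*cos(4*x).
Expand u² and (u')² and integrate term by term on (0, π), using: for integers n ≥ 1, ∫_0^π sin²(nx) dx = ∫_0^π cos²(nx) dx = π/2; for n ≠ n', ∫_0^π sin(nx)sin(n'x) dx = ∫_0^π cos(nx)cos(n'x) dx = 0; and by product-to-sum, ∫_0^π sin(nx)cos(n'x) dx = ½∫_0^π [sin((n+n')x) + sin((n−n')x)] dx, which is 0 when n+n' is even and 2n/(n²−n'²) when n+n' is odd (it need not vanish on (0, π)).
  u² squared terms: (-3)²·∫cos(2x)² dx = 9·π/2 = 9*π/2;  (2)²·∫sin(4x)² dx = 4·π/2 = 2*π.
  u² cross terms: 2·(-3)·(2)·∫cos(2x)·sin(4x) dx = -12·(0) = 0.
  So ∫_0^π u² dx = 9*π/2 + 2*π + 0 = 13*π/2.
  (u')² squared terms: (6)²·∫sin(2x)² dx = 36·π/2 = 18*π;  (8)²·∫cos(4x)² dx = 64·π/2 = 32*π.
  (u')² cross terms: 2·(6)·(8)·∫sin(2x)·cos(4x) dx = 96·(0) = 0.
  So ∫_0^π (u')² dx = 18*π + 32*π + 0 = 50*π.
||u||_{H^1}^2 = (13*π/2) + (50*π) = 113*π/2.


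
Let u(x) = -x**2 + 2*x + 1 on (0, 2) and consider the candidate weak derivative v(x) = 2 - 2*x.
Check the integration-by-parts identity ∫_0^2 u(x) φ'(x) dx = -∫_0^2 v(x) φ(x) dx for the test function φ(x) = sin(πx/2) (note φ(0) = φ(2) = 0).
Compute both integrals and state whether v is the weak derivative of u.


LHS = 0, RHS = 0. Yes, v = u' weakly.

u(x) = -x**2 + 2*x + 1, classical derivative u'(x) = 2 - 2*x.
φ(x) = sin(πx/2), so φ'(x) = π*cos(π*x/2)/2.
Note φ(0) = φ(2) = 0, so the boundary term u·φ vanishes.
LHS = ∫_0^2 u(x) φ'(x) dx = ∫_0^2 (-π*x^2*cos(π*x/2)/2 + π*x*cos(π*x/2) + π*cos(π*x/2)/2) dx. Term by term:
  ∫_0^2 π*cos(π*x/2)/2 dx = 0;  ∫_0^2 π*x*cos(π*x/2) dx = -8/π;  ∫_0^2 -π*x^2*cos(π*x/2)/2 dx = 8/π.
Sum: 0 − 8/π + 8/π = 0.
So LHS = 0.
∫_0^2 v(x) φ(x) dx = ∫_0^2 (-2*x*sin(π*x/2) + 2*sin(π*x/2)) dx. Term by term:
  ∫_0^2 2*sin(π*x/2) dx = 8/π;  ∫_0^2 -2*x*sin(π*x/2) dx = -8/π.
Sum: 8/π − 8/π = 0.
So RHS = -∫_0^2 v(x) φ(x) dx = 0.
LHS = RHS, so the identity holds for this test φ.
Moreover u is smooth here and v(x) = u'(x) = 2 - 2*x pointwise, so the identity holds for every test function. Hence v is the weak derivative of u.


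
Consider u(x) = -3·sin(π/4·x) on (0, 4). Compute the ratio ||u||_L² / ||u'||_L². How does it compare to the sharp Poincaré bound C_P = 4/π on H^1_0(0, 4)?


||u||_L² / ||u'||_L² = 4/π = C_P.

u(x) = -3·sin(π/4·x), so u'(x) = -3*π*cos(π*x/4)/4.
Writing u(x) = A·sin(kπx/L) with A = -3 and k = 1, use ∫_0^L sin²(kπx/L) dx = L/2 and ∫_0^L cos²(kπx/L) dx = L/2.
u² = 9·sin²(π/4·x) and (u')² = 9*π^2/16·cos²(π/4·x), and each of sin², cos² integrates to L/2 = 2 over (0, 4).
∫_0^4 u² dx = 18, so ||u||_L² = 3*sqrt(2).
∫_0^4 (u')² dx = 9*π^2/8, so ||u'||_L² = 3*sqrt(2)*π/4.
Ratio ||u||_L² / ||u'||_L² = 4/π.
Sharp Poincaré constant on H^1_0(0, 4) is C_P = L/π = 4/π, achieved by sin(π/4·x).
This is the k = 1 eigenfunction (up to amplitude), so the ratio equals the sharp Poincaré constant exactly.


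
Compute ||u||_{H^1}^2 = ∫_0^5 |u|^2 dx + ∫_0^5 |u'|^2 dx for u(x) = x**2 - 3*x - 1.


||u||_{H^1}^2 = 725/6

The H^1 norm (squared) on an interval (0, L) is
  ||u||_{H^1}^2 = ∫_0^L u(x)^2 dx + ∫_0^L u'(x)^2 dx.
Compute u'(x) = 2*x - 3.
Then u(x)^2 = x**4 - 6*x**3 + 7*x**2 + 6*x + 1 and u'(x)^2 = 4*x**2 - 12*x + 9.
Integrate each monomial from 0 to 5 using ∫_0^5 c·x^n dx = c·5^(n+1)/(n+1):
  ∫_0^5 u(x)^2 dx = ∫_0^5 (x^4 - 6*x^3 + 7*x^2 + 6*x + 1) dx. Term by term:
    ∫_0^5 x^4 dx = 625;  ∫_0^5 -6*x^3 dx = -1875/2;  ∫_0^5 7*x^2 dx = 875/3;
    ∫_0^5 6*x dx = 75;  ∫_0^5 1 dx = 5.
  Sum: 625 − 1875/2 + 875/3 + 75 + 5 = 355/6.
  ∫_0^5 u'(x)^2 dx = ∫_0^5 (4*x^2 - 12*x + 9) dx. Term by term:
    ∫_0^5 4*x^2 dx = 500/3;  ∫_0^5 -12*x dx = -150;  ∫_0^5 9 dx = 45.
  Sum: 500/3 − 150 + 45 = 185/3.
Adding: ||u||_{H^1}^2 = 355/6 + 185/3 = 725/6.


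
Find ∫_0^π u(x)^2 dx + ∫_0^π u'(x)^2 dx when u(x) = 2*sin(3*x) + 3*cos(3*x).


||u||_{H^1(0,π)}^2 = 65*π

u'(x) = -9*sin(3*x) + 6*cos(3*x).
Expand u² and (u')² and integrate term by term on (0, π), using: for integers n ≥ 1, ∫_0^π sin²(nx) dx = ∫_0^π cos²(nx) dx = π/2; for n ≠ n', ∫_0^π sin(nx)sin(n'x) dx = ∫_0^π cos(nx)cos(n'x) dx = 0; and by product-to-sum, ∫_0^π sin(nx)cos(n'x) dx = ½∫_0^π [sin((n+n')x) + sin((n−n')x)] dx, which is 0 when n+n' is even and 2n/(n²−n'²) when n+n' is odd (it need not vanish on (0, π)).
  u² squared terms: (2)²·∫sin(3x)² dx = 4·π/2 = 2*π;  (3)²·∫cos(3x)² dx = 9·π/2 = 9*π/2.
  u² cross terms: 2·(2)·(3)·∫sin(3x)·cos(3x) dx = 12·(0) = 0.
  So ∫_0^π u² dx = 2*π + 9*π/2 + 0 = 13*π/2.
  (u')² squared terms: (-9)²·∫sin(3x)² dx = 81·π/2 = 81*π/2;  (6)²·∫cos(3x)² dx = 36·π/2 = 18*π.
  (u')² cross terms: 2·(-9)·(6)·∫sin(3x)·cos(3x) dx = -108·(0) = 0.
  So ∫_0^π (u')² dx = 81*π/2 + 18*π + 0 = 117*π/2.
||u||_{H^1}^2 = (13*π/2) + (117*π/2) = 65*π.


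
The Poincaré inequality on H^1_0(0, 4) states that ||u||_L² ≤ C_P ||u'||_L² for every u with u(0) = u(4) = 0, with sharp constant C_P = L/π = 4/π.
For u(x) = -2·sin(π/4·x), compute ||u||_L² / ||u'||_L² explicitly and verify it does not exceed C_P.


||u||_L² / ||u'||_L² = 4/π = C_P.

u(x) = -2·sin(π/4·x), so u'(x) = -π*cos(π*x/4)/2.
Writing u(x) = A·sin(kπx/L) with A = -2 and k = 1, use ∫_0^L sin²(kπx/L) dx = L/2 and ∫_0^L cos²(kπx/L) dx = L/2.
u² = 4·sin²(π/4·x) and (u')² = π^2/4·cos²(π/4·x), and each of sin², cos² integrates to L/2 = 2 over (0, 4).
∫_0^4 u² dx = 8, so ||u||_L² = 2*sqrt(2).
∫_0^4 (u')² dx = π^2/2, so ||u'||_L² = sqrt(2)*π/2.
Ratio ||u||_L² / ||u'||_L² = 4/π.
Sharp Poincaré constant on H^1_0(0, 4) is C_P = L/π = 4/π, achieved by sin(π/4·x).
This is the k = 1 eigenfunction (up to amplitude), so the ratio equals the sharp Poincaré constant exactly.


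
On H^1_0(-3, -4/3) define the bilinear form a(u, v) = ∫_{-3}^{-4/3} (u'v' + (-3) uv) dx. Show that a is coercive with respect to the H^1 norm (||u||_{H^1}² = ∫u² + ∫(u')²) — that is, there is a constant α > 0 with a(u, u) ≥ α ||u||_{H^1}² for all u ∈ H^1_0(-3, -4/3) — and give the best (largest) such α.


α = 3*(-25 + 3*π^2)/(25 + 9*π^2)

Coercivity of a(·,·) on H^1_0(-3, -4/3) means a(u, u) ≥ α ||u||_{H^1}² for every u ∈ H^1_0.
The interval has length L = 5/3, and Poincaré/coercivity depend only on L. Here a(u, u) = ∫(u')² + (-3)·∫u².
Here c = -3 < 0 with |c| < (π/L)² = 9*π^2/25, so coercivity still holds. The condition a(u,u) ≥ α||u||_{H^1}² reads (1−α)∫(u')² ≥ (α−c)∫u². Any admissible α is ≤ 1 (rapidly oscillating u have ∫u²/∫(u')² → 0), and α = 1 would force 0 ≥ (1−c)∫u², impossible since c < 1; so 1−α > 0. By the sharp Poincaré inequality on H^1_0 of an interval of length L, ∫(u')² ≥ (π/L)²∫u² with equality for the first sine mode sin(π(x−x₀)/L) (x₀ the left endpoint), so the inequality holds for all u iff (1−α)(π/L)² ≥ α − c, i.e. α ≤ ((π/L)² + c)/((π/L)² + 1) = (1 + c(L/π)²)/(1 + (L/π)²). (Direct route, valid since c ≤ 0: Poincaré gives c∫u² ≥ c(L/π)²∫(u')², so a(u,u) ≥ (1 + c(L/π)²)∫(u')², while ||u||_{H^1}² ≤ (1 + (L/π)²)∫(u')²; dividing yields the same α.) With (π/L)² = 9*π^2/25 and c = -3, the largest admissible constant is α = ((π/L)² + c)/((π/L)² + 1).
Simplifying, α = 3*(-25 + 3*π^2)/(25 + 9*π^2).


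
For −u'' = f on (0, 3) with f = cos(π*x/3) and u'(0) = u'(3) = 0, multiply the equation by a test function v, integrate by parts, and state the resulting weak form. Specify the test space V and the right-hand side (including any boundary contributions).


V = H^1(0, 3) (no boundary constraint on v; u is determined up to an additive constant); weak form: ∫_0^3 u'v' dx = ∫_0^3 (cos(π*x/3)) v dx for all v ∈ V.

Multiply both sides by a test function v and integrate from 0 to 3:
  ∫_0^3 −u''(x) v(x) dx = ∫_0^3 f(x) v(x) dx.
Integrate the LHS by parts once:
  ∫_0^3 −u'' v dx = −[u'(x) v(x)]_0^3 + ∫_0^3 u'(x) v'(x) dx.
Thus ∫_0^3 u'(x) v'(x) dx = ∫_0^3 f(x) v(x) dx + [u'(x) v(x)]_0^3.
Choose V so that boundary terms are either known or forced to vanish.
u has homogeneous Neumann: u'(0) = u'(3) = 0. So [u' v]_0^3 = 0·v(3) − 0·v(0) = 0 for any v; take V = H^1(0, 3).
Weak formulation: find u (satisfying any essential BC) such that ∫_0^3 u'(x) v'(x) dx = ∫_0^3 f v dx for all v ∈ V (homogeneous Neumann, so boundary terms vanish).
Substituting f(x) = cos(π*x/3), the right-hand side is ∫_0^3 (cos(π*x/3)) v dx.
Compatibility check (pure Neumann): taking v ≡ 1 ∈ V gives 0 = ∫_0^3 f dx + (0) − (0), i.e. ∫_0^3 f dx must equal u'(0) − u'(3) = 0. Indeed ∫_0^3 (cos(π*x/3)) dx = 0, so the data are compatible. The solution is then unique only up to an additive constant (fix it e.g. by requiring ∫_0^3 u dx = 0).


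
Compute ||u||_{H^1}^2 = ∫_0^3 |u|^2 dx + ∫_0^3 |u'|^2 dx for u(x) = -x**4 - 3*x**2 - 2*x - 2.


||u||_{H^1}^2 = 479991/35

The H^1 norm (squared) on an interval (0, L) is
  ||u||_{H^1}^2 = ∫_0^L u(x)^2 dx + ∫_0^L u'(x)^2 dx.
Compute u'(x) = -4*x**3 - 6*x - 2.
Then u(x)^2 = x**8 + 6*x**6 + 4*x**5 + 13*x**4 + 12*x**3 + 16*x**2 + 8*x + 4 and u'(x)^2 = 16*x**6 + 48*x**4 + 16*x**3 + 36*x**2 + 24*x + 4.
Integrate each monomial from 0 to 3 using ∫_0^3 c·x^n dx = c·3^(n+1)/(n+1):
  ∫_0^3 u(x)^2 dx = ∫_0^3 (x^8 + 6*x^6 + 4*x^5 + 13*x^4 + 12*x^3 + 16*x^2 + 8*x + 4) dx. Term by term:
    ∫_0^3 x^8 dx = 2187;  ∫_0^3 6*x^6 dx = 13122/7;  ∫_0^3 4*x^5 dx = 486;
    ∫_0^3 13*x^4 dx = 3159/5;  ∫_0^3 12*x^3 dx = 243;  ∫_0^3 16*x^2 dx = 144;
    ∫_0^3 8*x dx = 36;  ∫_0^3 4 dx = 12.
  Sum: 2187 + 13122/7 + 486 + 3159/5 + 243 + 144 + 36 + 12 = 196503/35.
  ∫_0^3 u'(x)^2 dx = ∫_0^3 (16*x^6 + 48*x^4 + 16*x^3 + 36*x^2 + 24*x + 4) dx. Term by term:
    ∫_0^3 16*x^6 dx = 34992/7;  ∫_0^3 48*x^4 dx = 11664/5;  ∫_0^3 16*x^3 dx = 324;
    ∫_0^3 36*x^2 dx = 324;  ∫_0^3 24*x dx = 108;  ∫_0^3 4 dx = 12.
  Sum: 34992/7 + 11664/5 + 324 + 324 + 108 + 12 = 283488/35.
Adding: ||u||_{H^1}^2 = 196503/35 + 283488/35 = 479991/35.


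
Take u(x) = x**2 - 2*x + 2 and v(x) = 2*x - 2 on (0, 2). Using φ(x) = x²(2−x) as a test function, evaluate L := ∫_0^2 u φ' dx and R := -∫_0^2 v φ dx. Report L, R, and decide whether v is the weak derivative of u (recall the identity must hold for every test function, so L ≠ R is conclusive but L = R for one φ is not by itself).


LHS = -8/15, RHS = -8/15. Yes, v = u' weakly.

u(x) = x**2 - 2*x + 2, classical derivative u'(x) = 2*x - 2.
φ(x) = x²(2−x), so φ'(x) = x*(4 - 3*x).
Note φ(0) = φ(2) = 0, so the boundary term u·φ vanishes.
LHS = ∫_0^2 u(x) φ'(x) dx = ∫_0^2 (-3*x^4 + 10*x^3 - 14*x^2 + 8*x) dx. Term by term:
  ∫_0^2 -3*x^4 dx = -96/5;  ∫_0^2 10*x^3 dx = 40;  ∫_0^2 -14*x^2 dx = -112/3;
  ∫_0^2 8*x dx = 16.
Sum: -96/5 + 40 − 112/3 + 16 = -8/15.
So LHS = -8/15.
∫_0^2 v(x) φ(x) dx = ∫_0^2 (-2*x^4 + 6*x^3 - 4*x^2) dx. Term by term:
  ∫_0^2 -2*x^4 dx = -64/5;  ∫_0^2 6*x^3 dx = 24;  ∫_0^2 -4*x^2 dx = -32/3.
Sum: -64/5 + 24 − 32/3 = 8/15.
So RHS = -∫_0^2 v(x) φ(x) dx = -8/15.
LHS = RHS, so the identity holds for this test φ.
Moreover u is smooth here and v(x) = u'(x) = 2*x - 2 pointwise, so the identity holds for every test function. Hence v is the weak derivative of u.


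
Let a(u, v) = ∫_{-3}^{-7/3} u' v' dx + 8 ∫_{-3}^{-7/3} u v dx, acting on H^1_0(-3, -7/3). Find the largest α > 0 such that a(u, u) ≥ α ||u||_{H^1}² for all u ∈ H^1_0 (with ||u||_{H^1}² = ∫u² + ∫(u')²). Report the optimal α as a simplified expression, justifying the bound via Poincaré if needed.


α = 1

Coercivity of a(·,·) on H^1_0(-3, -7/3) means a(u, u) ≥ α ||u||_{H^1}² for every u ∈ H^1_0.
The interval has length L = 2/3, and Poincaré/coercivity depend only on L. Here a(u, u) = ∫(u')² + (8)·∫u².
Here c = 8 ≥ 1, so a(u,u) = ∫(u')² + c∫u² ≥ ∫(u')² + ∫u² = ||u||_{H^1}², i.e. α = 1 works. No larger α is possible: a(u,u) ≥ α||u||_{H^1}² means (1−α)∫(u')² ≥ (α−c)∫u², and for the modes u_n = sin(nπ(x−x₀)/L) (x₀ the left endpoint) one has ∫u_n²/∫(u_n')² = (L/(nπ))² → 0, so a(u_n,u_n)/||u_n||_{H^1}² → 1. Hence the optimal constant is α = 1.
Therefore α = 1.


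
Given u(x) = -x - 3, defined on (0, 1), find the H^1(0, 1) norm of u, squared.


||u||_{H^1}^2 = 40/3

The H^1 norm (squared) on an interval (0, L) is
  ||u||_{H^1}^2 = ∫_0^L u(x)^2 dx + ∫_0^L u'(x)^2 dx.
Compute u'(x) = -1.
Then u(x)^2 = x**2 + 6*x + 9 and u'(x)^2 = 1.
Integrate each monomial from 0 to 1 using ∫_0^1 c·x^n dx = c·1^(n+1)/(n+1):
  ∫_0^1 u(x)^2 dx = ∫_0^1 (x^2 + 6*x + 9) dx. Term by term:
    ∫_0^1 x^2 dx = 1/3;  ∫_0^1 6*x dx = 3;  ∫_0^1 9 dx = 9.
  Sum: 1/3 + 3 + 9 = 37/3.
  ∫_0^1 u'(x)^2 dx = ∫_0^1 (1) dx. Term by term:
    ∫_0^1 1 dx = 1.
Adding: ||u||_{H^1}^2 = 37/3 + 1 = 40/3.


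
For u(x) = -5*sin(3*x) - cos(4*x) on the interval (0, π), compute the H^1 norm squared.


||u||_{H^1(0,π)}^2 = -1020/7 + 267*π/2

u'(x) = 4*sin(4*x) - 15*cos(3*x).
Expand u² and (u')² and integrate term by term on (0, π), using: for integers n ≥ 1, ∫_0^π sin²(nx) dx = ∫_0^π cos²(nx) dx = π/2; for n ≠ n', ∫_0^π sin(nx)sin(n'x) dx = ∫_0^π cos(nx)cos(n'x) dx = 0; and by product-to-sum, ∫_0^π sin(nx)cos(n'x) dx = ½∫_0^π [sin((n+n')x) + sin((n−n')x)] dx, which is 0 when n+n' is even and 2n/(n²−n'²) when n+n' is odd (it need not vanish on (0, π)).
  u² squared terms: (-1)²·∫cos(4x)² dx = 1·π/2 = π/2;  (-5)²·∫sin(3x)² dx = 25·π/2 = 25*π/2.
  u² cross terms: 2·(-1)·(-5)·∫cos(4x)·sin(3x) dx = 10·(-6/7) = -60/7.
  So ∫_0^π u² dx = π/2 + 25*π/2 − 60/7 = -60/7 + 13*π.
  (u')² squared terms: (-15)²·∫cos(3x)² dx = 225·π/2 = 225*π/2;  (4)²·∫sin(4x)² dx = 16·π/2 = 8*π.
  (u')² cross terms: 2·(-15)·(4)·∫cos(3x)·sin(4x) dx = -120·(8/7) = -960/7.
  So ∫_0^π (u')² dx = 225*π/2 + 8*π − 960/7 = -960/7 + 241*π/2.
||u||_{H^1}^2 = (-60/7 + 13*π) + (-960/7 + 241*π/2) = -1020/7 + 267*π/2.


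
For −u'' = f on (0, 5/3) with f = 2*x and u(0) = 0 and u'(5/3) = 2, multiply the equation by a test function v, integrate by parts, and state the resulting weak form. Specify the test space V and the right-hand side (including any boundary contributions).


V = {v ∈ H^1(0, 5/3) : v(0) = 0} (test functions vanish at x = 0 where u is specified); weak form: ∫_0^5/3 u'v' dx = ∫_0^5/3 (2*x) v dx + 2·v(5/3) for all v ∈ V.

Multiply both sides by a test function v and integrate from 0 to 5/3:
  ∫_0^5/3 −u''(x) v(x) dx = ∫_0^5/3 f(x) v(x) dx.
Integrate the LHS by parts once:
  ∫_0^5/3 −u'' v dx = −[u'(x) v(x)]_0^5/3 + ∫_0^5/3 u'(x) v'(x) dx.
Thus ∫_0^5/3 u'(x) v'(x) dx = ∫_0^5/3 f(x) v(x) dx + [u'(x) v(x)]_0^5/3.
Choose V so that boundary terms are either known or forced to vanish.
Mixed BC: u(0) = 0 (Dirichlet) and u'(5/3) = 2 (Neumann). Define V = {v ∈ H^1(0, 5/3) : v(0) = 0}. Then [u' v]_0^5/3 = u'(5/3)·v(5/3) − u'(0)·0 = 2·v(5/3).
Weak formulation: find u (satisfying any essential BC) such that ∫_0^5/3 u'(x) v'(x) dx = ∫_0^5/3 f v dx + 2·v(5/3) for all v ∈ V (Dirichlet at 0 absorbed into V; Neumann datum at x = 5/3 contributes the boundary term).
Substituting f(x) = 2*x, the right-hand side is ∫_0^5/3 (2*x) v dx + 2·v(5/3).


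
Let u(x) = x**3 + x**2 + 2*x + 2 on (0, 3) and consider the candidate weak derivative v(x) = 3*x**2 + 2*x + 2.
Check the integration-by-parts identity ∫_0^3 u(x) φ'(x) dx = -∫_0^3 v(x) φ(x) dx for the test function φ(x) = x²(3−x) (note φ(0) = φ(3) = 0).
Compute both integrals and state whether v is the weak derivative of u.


LHS = -1107/10, RHS = -1107/10. Yes, v = u' weakly.

u(x) = x**3 + x**2 + 2*x + 2, classical derivative u'(x) = 3*x**2 + 2*x + 2.
φ(x) = x²(3−x), so φ'(x) = 3*x*(2 - x).
Note φ(0) = φ(3) = 0, so the boundary term u·φ vanishes.
LHS = ∫_0^3 u(x) φ'(x) dx = ∫_0^3 (-3*x^5 + 3*x^4 + 6*x^2 + 12*x) dx. Term by term:
  ∫_0^3 -3*x^5 dx = -729/2;  ∫_0^3 3*x^4 dx = 729/5;  ∫_0^3 6*x^2 dx = 54;
  ∫_0^3 12*x dx = 54.
Sum: -729/2 + 729/5 + 54 + 54 = -1107/10.
So LHS = -1107/10.
∫_0^3 v(x) φ(x) dx = ∫_0^3 (-3*x^5 + 7*x^4 + 4*x^3 + 6*x^2) dx. Term by term:
  ∫_0^3 -3*x^5 dx = -729/2;  ∫_0^3 7*x^4 dx = 1701/5;  ∫_0^3 4*x^3 dx = 81;
  ∫_0^3 6*x^2 dx = 54.
Sum: -729/2 + 1701/5 + 81 + 54 = 1107/10.
So RHS = -∫_0^3 v(x) φ(x) dx = -1107/10.
LHS = RHS, so the identity holds for this test φ.
Moreover u is smooth here and v(x) = u'(x) = 3*x**2 + 2*x + 2 pointwise, so the identity holds for every test function. Hence v is the weak derivative of u.


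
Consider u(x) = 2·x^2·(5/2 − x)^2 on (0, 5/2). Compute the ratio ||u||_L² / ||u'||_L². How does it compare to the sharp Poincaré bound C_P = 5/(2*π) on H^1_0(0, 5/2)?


||u||_L² / ||u'||_L² = 5*sqrt(3)/12 < C_P = 5/(2*π).

u(x) = 2·x^2·(5/2 − x)^2, so u'(x) = x*(2*x - 5)*(4*x - 5).
u(x) = 2·x^2·(5/2 − x)^2 vanishes at x = 0 and x = 5/2, so u ∈ H^1_0(0, 5/2). Differentiate via the product rule and integrate the resulting polynomials term by term.
  ∫_0^5/2 u² dx = ∫_0^5/2 (4*x^8 - 40*x^7 + 150*x^6 - 250*x^5 + 625*x^4/4) dx. Term by term:
    ∫_0^5/2 4*x^8 dx = 1953125/1152;  ∫_0^5/2 -40*x^7 dx = -1953125/256;  ∫_0^5/2 150*x^6 dx = 5859375/448;
    ∫_0^5/2 -250*x^5 dx = -1953125/192;  ∫_0^5/2 625*x^4/4 dx = 390625/128.
  Sum: 1953125/1152 − 1953125/256 + 5859375/448 − 1953125/192 + 390625/128 = 390625/16128.
  ∫_0^5/2 (u')² dx = ∫_0^5/2 (64*x^6 - 480*x^5 + 1300*x^4 - 1500*x^3 + 625*x^2) dx. Term by term:
    ∫_0^5/2 64*x^6 dx = 78125/14;  ∫_0^5/2 -480*x^5 dx = -78125/4;  ∫_0^5/2 1300*x^4 dx = 203125/8;
    ∫_0^5/2 -1500*x^3 dx = -234375/16;  ∫_0^5/2 625*x^2 dx = 78125/24.
  Sum: 78125/14 − 78125/4 + 203125/8 − 234375/16 + 78125/24 = 15625/336.
∫_0^5/2 u² dx = 390625/16128, so ||u||_L² = 625*sqrt(7)/336.
∫_0^5/2 (u')² dx = 15625/336, so ||u'||_L² = 125*sqrt(21)/84.
Ratio ||u||_L² / ||u'||_L² = 5*sqrt(3)/12.
Sharp Poincaré constant on H^1_0(0, 5/2) is C_P = L/π = 5/(2*π), achieved by sin(2*π/5·x).
A polynomial bump cannot attain the sharp Poincaré constant (only the first sine eigenfunction does), so the ratio is strictly less than C_P, consistent with ||u||_L² ≤ C_P ||u'||_L².
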